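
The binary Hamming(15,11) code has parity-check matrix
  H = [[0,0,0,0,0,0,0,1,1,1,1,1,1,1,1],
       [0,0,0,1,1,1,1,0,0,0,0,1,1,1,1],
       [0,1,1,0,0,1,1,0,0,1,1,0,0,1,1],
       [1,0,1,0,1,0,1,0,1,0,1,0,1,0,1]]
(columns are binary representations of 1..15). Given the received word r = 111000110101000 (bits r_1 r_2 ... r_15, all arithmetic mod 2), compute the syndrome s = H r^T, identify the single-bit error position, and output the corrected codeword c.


s = (1, 0, 0, 1)^T, error position = 9, corrected codeword c = 111000111101000

Compute s = H r^T mod 2 one row at a time:
  s_1 = 1 + 0 + 1 + 0 + 1 + 0 + 0 + 0 = 3 ≡ 1 (mod 2).
  s_2 = 0 + 0 + 0 + 1 + 1 + 0 + 0 + 0 = 2 ≡ 0 (mod 2).
  s_3 = 1 + 1 + 0 + 1 + 1 + 0 + 0 + 0 = 4 ≡ 0 (mod 2).
  s_4 = 1 + 1 + 0 + 1 + 0 + 0 + 0 + 0 = 3 ≡ 1 (mod 2).
s = (1, 0, 0, 1)^T — this equals column 9 of H (binary 1001), so error is at position 9.
Correct: flip bit 9 of r = 111000110101000 to get c = 111000111101000.


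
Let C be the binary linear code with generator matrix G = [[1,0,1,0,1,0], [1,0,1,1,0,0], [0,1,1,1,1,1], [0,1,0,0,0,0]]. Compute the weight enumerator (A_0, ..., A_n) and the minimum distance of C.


Weight distribution: A_0 = 1, A_1 = 1, A_2 = 2, A_3 = 6, A_4 = 5, A_5 = 1. Minimum distance d = 1.

Enumerate all 2^4 = 16 messages m ∈ F_2^4.
For each, compute codeword c = mG in F_2^6, then tally its weight.
  m = 0000 → c = 000000, weight = 0.
  m = 1000 → c = 101010, weight = 3.
  m = 0100 → c = 101100, weight = 3.
  m = 1100 → c = 000110, weight = 2.
  m = 0010 → c = 011111, weight = 5.
  m = 1010 → c = 110101, weight = 4.
  m = 0110 → c = 110011, weight = 4.
  m = 1110 → c = 011001, weight = 3.
  m = 0001 → c = 010000, weight = 1.
  m = 1001 → c = 111010, weight = 4.
  m = 0101 → c = 111100, weight = 4.
  m = 1101 → c = 010110, weight = 3.
  m = 0011 → c = 001111, weight = 4.
  m = 1011 → c = 100101, weight = 3.
  m = 0111 → c = 100011, weight = 3.
  m = 1111 → c = 001001, weight = 2.
Tally weights:
  weight 0: 1 codewords.
  weight 1: 1 codewords.
  weight 2: 2 codewords.
  weight 3: 6 codewords.
  weight 4: 5 codewords.
  weight 5: 1 codewords.
Minimum distance d = smallest w > 0 with A_w > 0 = 1.
Sanity: Σ A_w = 16 = 2^4 = 16 ✓.


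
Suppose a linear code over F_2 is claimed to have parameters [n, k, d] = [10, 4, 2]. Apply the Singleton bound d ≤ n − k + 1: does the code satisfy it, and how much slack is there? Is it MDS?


Singleton RHS = n − k + 1 = 7, slack = 5, bound satisfied, not MDS.

Singleton bound: d ≤ n − k + 1.
Here n = 10, k = 4, so n − k + 1 = 7.
Given d = 2, check d ≤ 7: YES.
Slack = (n − k + 1) − d = 5.
The code is NOT MDS (slack = 5 > 0).
Description: the claimed parameters are [10, 4, 2]_2; such a code would be non-MDS.


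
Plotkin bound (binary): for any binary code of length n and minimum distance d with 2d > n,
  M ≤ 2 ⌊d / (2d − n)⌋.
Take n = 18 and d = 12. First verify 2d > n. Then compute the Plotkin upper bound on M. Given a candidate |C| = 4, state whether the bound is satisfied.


Plotkin bound M ≤ 4; given |C| = 4 ≤ bound (satisfied).

Check applicability: 2d = 24, n = 18.
2d − n = 6 > 0, so Plotkin applies.
Compute d/(2d−n) = 12/6 ≈ 2.0000.
⌊d/(2d−n)⌋ = 2.
Plotkin bound: M ≤ 2·2 = 4.
Given |C| = 4, check: satisfied.
This |C| is at the Plotkin bound.


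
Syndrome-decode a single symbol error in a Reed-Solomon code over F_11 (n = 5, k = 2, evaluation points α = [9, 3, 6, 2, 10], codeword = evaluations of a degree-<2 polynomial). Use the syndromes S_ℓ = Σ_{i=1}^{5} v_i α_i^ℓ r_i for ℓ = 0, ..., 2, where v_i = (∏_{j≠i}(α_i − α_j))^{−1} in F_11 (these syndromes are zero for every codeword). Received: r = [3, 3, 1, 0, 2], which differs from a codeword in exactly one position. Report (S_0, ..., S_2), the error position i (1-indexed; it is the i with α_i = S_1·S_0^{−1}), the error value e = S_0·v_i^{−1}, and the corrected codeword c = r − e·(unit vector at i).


S = (8, 6, 10), error at position 1, error magnitude e = 4, c = [10, 3, 1, 0, 2].

Step 1: column multipliers v_i = (∏_{j≠i}(α_i − α_j))^{−1} mod 11.
  i = 1 (α = 9): (9−3)(9−6)(9−2)(9−10) = 6·3·7·(−1) = −126 ≡ 6, so v_1 = 6^{−1} = 2 (mod 11).
  i = 2 (α = 3): (3−9)(3−6)(3−2)(3−10) = (−6)·(−3)·1·(−7) = −126 ≡ 6, so v_2 = 6^{−1} = 2 (mod 11).
  i = 3 (α = 6): (6−9)(6−3)(6−2)(6−10) = (−3)·3·4·(−4) = 144 ≡ 1, so v_3 = 1^{−1} = 1 (mod 11).
  i = 4 (α = 2): (2−9)(2−3)(2−6)(2−10) = (−7)·(−1)·(−4)·(−8) = 224 ≡ 4, so v_4 = 4^{−1} = 3 (mod 11).
  i = 5 (α = 10): (10−9)(10−3)(10−6)(10−2) = 1·7·4·8 = 224 ≡ 4, so v_5 = 4^{−1} = 3 (mod 11).
  v = [2, 2, 1, 3, 3].
Step 2: syndromes of r = [3, 3, 1, 0, 2] (all sums mod 11).
  S_0 = Σ v_i r_i = 2·3 + 2·3 + 1·1 + 3·0 + 3·2 = 19 ≡ 8.
  S_1 = Σ v_i α_i r_i = 2·9·3 + 2·3·3 + 1·6·1 + 3·2·0 + 3·10·2 = 138 ≡ 6.
  α_i^2 mod 11 = [4, 9, 3, 4, 1].
  S_2 = Σ v_i α_i^2 r_i = 2·4·3 + 2·9·3 + 1·3·1 + 3·4·0 + 3·1·2 = 87 ≡ 10.
  S = (8, 6, 10) ≠ 0, so r is not a codeword (an error is present).
Step 3: locate the error. For a single error e at position i, S_ℓ = v_i·e·α_i^ℓ, so α_err = S_1/S_0.
  S_0^{−1} = 8^{−1} = 7 (mod 11), so α_err = 6·7 = 42 ≡ 9 = α_1. Error position i = 1.
  Consistency check: S_2/S_1 = 10·2 = 20 ≡ 9 = α_err ✓ (single-error assumption holds).
Step 4: error magnitude e = S_0/v_1 = S_0·∏_{j≠1}(α_1 − α_j) = 8·6 = 48 ≡ 4 (mod 11).
Step 5: correct position 1: c_1 = r_1 − e = 3 − 4 ≡ 10 (mod 11). Hence c = [10, 3, 1, 0, 2].
  Check: interpolating c through the α_i gives m(x) = 5 + 3·x (degree < 2) with m(α_i) = c_i for every i, so c is indeed a codeword.


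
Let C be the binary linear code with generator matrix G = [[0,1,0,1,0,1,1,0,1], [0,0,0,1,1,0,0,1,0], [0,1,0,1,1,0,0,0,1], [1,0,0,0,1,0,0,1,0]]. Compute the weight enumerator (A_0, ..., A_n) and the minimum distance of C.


Weight distribution: A_0 = 1, A_2 = 1, A_3 = 4, A_4 = 4, A_5 = 4, A_6 = 1, A_8 = 1. Minimum distance d = 2.

Enumerate all 2^4 = 16 messages m ∈ F_2^4.
For each, compute codeword c = mG in F_2^9, then tally its weight.
  m = 0000 → c = 000000000, weight = 0.
  m = 1000 → c = 010101101, weight = 5.
  m = 0100 → c = 000110010, weight = 3.
  m = 1100 → c = 010011111, weight = 6.
  m = 0010 → c = 010110001, weight = 4.
  m = 1010 → c = 000011100, weight = 3.
  m = 0110 → c = 010000011, weight = 3.
  m = 1110 → c = 000101110, weight = 4.
  m = 0001 → c = 100010010, weight = 3.
  m = 1001 → c = 110111111, weight = 8.
  m = 0101 → c = 100100000, weight = 2.
  m = 1101 → c = 110001101, weight = 5.
  m = 0011 → c = 110100011, weight = 5.
  m = 1011 → c = 100001110, weight = 4.
  m = 0111 → c = 110010001, weight = 4.
  m = 1111 → c = 100111100, weight = 5.
Tally weights:
  weight 0: 1 codewords.
  weight 2: 1 codewords.
  weight 3: 4 codewords.
  weight 4: 4 codewords.
  weight 5: 4 codewords.
  weight 6: 1 codewords.
  weight 8: 1 codewords.
Minimum distance d = smallest w > 0 with A_w > 0 = 2.
Sanity: Σ A_w = 16 = 2^4 = 16 ✓.


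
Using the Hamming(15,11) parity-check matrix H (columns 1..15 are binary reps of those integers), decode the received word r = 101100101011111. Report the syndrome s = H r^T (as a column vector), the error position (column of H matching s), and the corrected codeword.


s = (0, 0, 1, 1)^T, error position = 3, corrected codeword c = 100100101011111

Compute s = H r^T mod 2 one row at a time:
  s_1 = 0 + 1 + 0 + 1 + 1 + 1 + 1 + 1 = 6 ≡ 0 (mod 2).
  s_2 = 1 + 0 + 0 + 1 + 1 + 1 + 1 + 1 = 6 ≡ 0 (mod 2).
  s_3 = 0 + 1 + 0 + 1 + 0 + 1 + 1 + 1 = 5 ≡ 1 (mod 2).
  s_4 = 1 + 1 + 0 + 1 + 1 + 1 + 1 + 1 = 7 ≡ 1 (mod 2).
s = (0, 0, 1, 1)^T — this equals column 3 of H (binary 0011), so error is at position 3.
Correct: flip bit 3 of r = 101100101011111 to get c = 100100101011111.


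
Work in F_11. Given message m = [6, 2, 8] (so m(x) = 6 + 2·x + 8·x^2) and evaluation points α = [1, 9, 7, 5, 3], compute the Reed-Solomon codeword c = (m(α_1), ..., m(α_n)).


c = [5, 1, 5, 7, 7]

Message polynomial: m(x) = 6 + 2·x + 8·x^2 (mod 11).
For each evaluation point α_i, compute m(α_i) mod 11:
  α_1 = 1: Horner steps 8 → 10 → 5, so m(1) = 5.
  α_2 = 9: Horner steps 8 → 8 → 1, so m(9) = 1.
  α_3 = 7: Horner steps 8 → 3 → 5, so m(7) = 5.
  α_4 = 5: Horner steps 8 → 9 → 7, so m(5) = 7.
  α_5 = 3: Horner steps 8 → 4 → 7, so m(3) = 7.
Codeword c = [5, 1, 5, 7, 7] ∈ F_11^5.


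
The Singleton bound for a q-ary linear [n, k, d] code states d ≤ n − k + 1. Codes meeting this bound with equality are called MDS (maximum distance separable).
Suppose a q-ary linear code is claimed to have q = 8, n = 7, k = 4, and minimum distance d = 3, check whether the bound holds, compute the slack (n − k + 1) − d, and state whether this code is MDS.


Singleton RHS = n − k + 1 = 4, slack = 1, bound satisfied, not MDS.

Singleton bound: d ≤ n − k + 1.
Here n = 7, k = 4, so n − k + 1 = 4.
Given d = 3, check d ≤ 4: YES.
Slack = (n − k + 1) − d = 1.
The code is NOT MDS (slack = 1 > 0).
Description: the claimed parameters are [7, 4, 3]_8; such a code would be non-MDS.


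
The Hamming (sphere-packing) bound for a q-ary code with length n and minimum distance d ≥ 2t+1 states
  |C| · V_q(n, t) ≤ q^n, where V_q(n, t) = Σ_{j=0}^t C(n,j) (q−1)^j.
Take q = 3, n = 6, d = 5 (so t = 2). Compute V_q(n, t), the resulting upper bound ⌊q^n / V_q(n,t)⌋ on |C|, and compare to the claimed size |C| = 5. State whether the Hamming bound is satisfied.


V_q(n, t) = 73, q^n = 729, Hamming bound = 9, |C| = 5 ≤ bound (satisfied).

Step 1: Compute V_q(n, t) = Σ_{j=0}^2 C(n, j) (q−1)^j.
  j = 0: C(6,0)·(2)^0 = 1·1 = 1.
  j = 1: C(6,1)·(2)^1 = 6·2 = 12.
  j = 2: C(6,2)·(2)^2 = 15·4 = 60.
  V_q(n, t) = 1 + 12 + 60 = 73.
Step 2: q^n = 3^6 = 729.
Step 3: Hamming bound ⌊q^n / V_q(n,t)⌋ = ⌊729/73⌋ = 9.
Step 4: Compare |C| = 5 to 9: satisfied.
The claimed |C| lies below the Hamming bound.


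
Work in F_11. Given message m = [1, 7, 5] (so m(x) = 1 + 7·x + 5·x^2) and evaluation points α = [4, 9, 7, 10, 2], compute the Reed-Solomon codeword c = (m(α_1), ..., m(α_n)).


c = [10, 7, 9, 10, 2]

Message polynomial: m(x) = 1 + 7·x + 5·x^2 (mod 11).
For each evaluation point α_i, compute m(α_i) mod 11:
  α_1 = 4: Horner steps 5 → 5 → 10, so m(4) = 10.
  α_2 = 9: Horner steps 5 → 8 → 7, so m(9) = 7.
  α_3 = 7: Horner steps 5 → 9 → 9, so m(7) = 9.
  α_4 = 10: Horner steps 5 → 2 → 10, so m(10) = 10.
  α_5 = 2: Horner steps 5 → 6 → 2, so m(2) = 2.
Codeword c = [10, 7, 9, 10, 2] ∈ F_11^5.


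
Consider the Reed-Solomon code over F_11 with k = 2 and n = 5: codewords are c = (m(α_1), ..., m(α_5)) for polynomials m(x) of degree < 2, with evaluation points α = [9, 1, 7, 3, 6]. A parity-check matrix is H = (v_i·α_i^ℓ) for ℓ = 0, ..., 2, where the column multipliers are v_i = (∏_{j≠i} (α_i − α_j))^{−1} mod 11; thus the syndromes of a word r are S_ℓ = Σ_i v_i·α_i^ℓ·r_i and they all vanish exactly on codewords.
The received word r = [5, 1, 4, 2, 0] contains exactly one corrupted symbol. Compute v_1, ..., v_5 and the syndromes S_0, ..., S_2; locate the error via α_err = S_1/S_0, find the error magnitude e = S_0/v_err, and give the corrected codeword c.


S = (2, 1, 6), error at position 5, error magnitude e = 2, c = [5, 1, 4, 2, 9].

Step 1: column multipliers v_i = (∏_{j≠i}(α_i − α_j))^{−1} mod 11.
  i = 1 (α = 9): (9−1)(9−7)(9−3)(9−6) = 8·2·6·3 = 288 ≡ 2, so v_1 = 2^{−1} = 6 (mod 11).
  i = 2 (α = 1): (1−9)(1−7)(1−3)(1−6) = (−8)·(−6)·(−2)·(−5) = 480 ≡ 7, so v_2 = 7^{−1} = 8 (mod 11).
  i = 3 (α = 7): (7−9)(7−1)(7−3)(7−6) = (−2)·6·4·1 = −48 ≡ 7, so v_3 = 7^{−1} = 8 (mod 11).
  i = 4 (α = 3): (3−9)(3−1)(3−7)(3−6) = (−6)·2·(−4)·(−3) = −144 ≡ 10, so v_4 = 10^{−1} = 10 (mod 11).
  i = 5 (α = 6): (6−9)(6−1)(6−7)(6−3) = (−3)·5·(−1)·3 = 45 ≡ 1, so v_5 = 1^{−1} = 1 (mod 11).
  v = [6, 8, 8, 10, 1].
Step 2: syndromes of r = [5, 1, 4, 2, 0] (all sums mod 11).
  S_0 = Σ v_i r_i = 6·5 + 8·1 + 8·4 + 10·2 + 1·0 = 90 ≡ 2.
  S_1 = Σ v_i α_i r_i = 6·9·5 + 8·1·1 + 8·7·4 + 10·3·2 + 1·6·0 = 562 ≡ 1.
  α_i^2 mod 11 = [4, 1, 5, 9, 3].
  S_2 = Σ v_i α_i^2 r_i = 6·4·5 + 8·1·1 + 8·5·4 + 10·9·2 + 1·3·0 = 468 ≡ 6.
  S = (2, 1, 6) ≠ 0, so r is not a codeword (an error is present).
Step 3: locate the error. For a single error e at position i, S_ℓ = v_i·e·α_i^ℓ, so α_err = S_1/S_0.
  S_0^{−1} = 2^{−1} = 6 (mod 11), so α_err = 1·6 = 6 ≡ 6 = α_5. Error position i = 5.
  Consistency check: S_2/S_1 = 6·1 = 6 ≡ 6 = α_err ✓ (single-error assumption holds).
Step 4: error magnitude e = S_0/v_5 = S_0·∏_{j≠5}(α_5 − α_j) = 2·1 = 2 ≡ 2 (mod 11).
Step 5: correct position 5: c_5 = r_5 − e = 0 − 2 ≡ 9 (mod 11). Hence c = [5, 1, 4, 2, 9].
  Check: interpolating c through the α_i gives m(x) = 6 + 6·x (degree < 2) with m(α_i) = c_i for every i, so c is indeed a codeword.


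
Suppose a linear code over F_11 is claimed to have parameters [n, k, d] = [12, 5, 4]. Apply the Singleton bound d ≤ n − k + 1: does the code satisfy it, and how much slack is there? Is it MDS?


Singleton RHS = n − k + 1 = 8, slack = 4, bound satisfied, not MDS.

Singleton bound: d ≤ n − k + 1.
Here n = 12, k = 5, so n − k + 1 = 8.
Given d = 4, check d ≤ 8: YES.
Slack = (n − k + 1) − d = 4.
The code is NOT MDS (slack = 4 > 0).
Description: the claimed parameters are [12, 5, 4]_11; such a code would be non-MDS.


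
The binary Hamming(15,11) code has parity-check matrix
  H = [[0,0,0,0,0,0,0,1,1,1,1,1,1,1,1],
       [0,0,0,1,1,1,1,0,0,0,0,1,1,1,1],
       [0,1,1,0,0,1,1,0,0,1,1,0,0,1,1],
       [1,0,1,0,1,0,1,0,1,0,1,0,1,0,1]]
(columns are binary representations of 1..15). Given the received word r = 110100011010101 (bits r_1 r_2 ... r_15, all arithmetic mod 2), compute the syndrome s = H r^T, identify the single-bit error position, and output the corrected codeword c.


s = (1, 1, 1, 1)^T, error position = 15, corrected codeword c = 110100011010100

Compute s = H r^T mod 2 one row at a time:
  s_1 = 1 + 1 + 0 + 1 + 0 + 1 + 0 + 1 = 5 ≡ 1 (mod 2).
  s_2 = 1 + 0 + 0 + 0 + 0 + 1 + 0 + 1 = 3 ≡ 1 (mod 2).
  s_3 = 1 + 0 + 0 + 0 + 0 + 1 + 0 + 1 = 3 ≡ 1 (mod 2).
  s_4 = 1 + 0 + 0 + 0 + 1 + 1 + 1 + 1 = 5 ≡ 1 (mod 2).
s = (1, 1, 1, 1)^T — this equals column 15 of H (binary 1111), so error is at position 15.
Correct: flip bit 15 of r = 110100011010101 to get c = 110100011010100.


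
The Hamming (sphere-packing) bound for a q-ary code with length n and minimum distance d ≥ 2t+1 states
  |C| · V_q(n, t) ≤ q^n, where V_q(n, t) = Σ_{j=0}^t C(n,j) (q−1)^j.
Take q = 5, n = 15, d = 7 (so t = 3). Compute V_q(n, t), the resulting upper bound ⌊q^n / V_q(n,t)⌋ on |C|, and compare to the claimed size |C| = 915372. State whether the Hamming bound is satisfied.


V_q(n, t) = 30861, q^n = 30517578125, Hamming bound = 988871, |C| = 915372 ≤ bound (satisfied).

Step 1: Compute V_q(n, t) = Σ_{j=0}^3 C(n, j) (q−1)^j.
  j = 0: C(15,0)·(4)^0 = 1·1 = 1.
  j = 1: C(15,1)·(4)^1 = 15·4 = 60.
  j = 2: C(15,2)·(4)^2 = 105·16 = 1680.
  j = 3: C(15,3)·(4)^3 = 455·64 = 29120.
  V_q(n, t) = 1 + 60 + 1680 + 29120 = 30861.
Step 2: q^n = 5^15 = 30517578125.
Step 3: Hamming bound ⌊q^n / V_q(n,t)⌋ = ⌊30517578125/30861⌋ = 988871.
Step 4: Compare |C| = 915372 to 988871: satisfied.
The claimed |C| lies below the Hamming bound.


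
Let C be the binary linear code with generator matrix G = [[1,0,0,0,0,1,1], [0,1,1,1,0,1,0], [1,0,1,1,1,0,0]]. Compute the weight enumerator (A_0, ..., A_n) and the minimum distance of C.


Weight distribution: A_0 = 1, A_3 = 2, A_4 = 3, A_5 = 2. Minimum distance d = 3.

Enumerate all 2^3 = 8 messages m ∈ F_2^3.
For each, compute codeword c = mG in F_2^7, then tally its weight.
  m = 000 → c = 0000000, weight = 0.
  m = 100 → c = 1000011, weight = 3.
  m = 010 → c = 0111010, weight = 4.
  m = 110 → c = 1111001, weight = 5.
  m = 001 → c = 1011100, weight = 4.
  m = 101 → c = 0011111, weight = 5.
  m = 011 → c = 1100110, weight = 4.
  m = 111 → c = 0100101, weight = 3.
Tally weights:
  weight 0: 1 codewords.
  weight 3: 2 codewords.
  weight 4: 3 codewords.
  weight 5: 2 codewords.
Minimum distance d = smallest w > 0 with A_w > 0 = 3.
Sanity: Σ A_w = 8 = 2^3 = 8 ✓.


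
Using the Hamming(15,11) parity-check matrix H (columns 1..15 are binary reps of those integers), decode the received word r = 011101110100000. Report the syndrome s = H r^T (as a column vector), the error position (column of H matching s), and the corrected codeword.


s = (0, 1, 1, 0)^T, error position = 6, corrected codeword c = 011100110100000

Compute s = H r^T mod 2 one row at a time:
  s_1 = 1 + 0 + 1 + 0 + 0 + 0 + 0 + 0 = 2 ≡ 0 (mod 2).
  s_2 = 1 + 0 + 1 + 1 + 0 + 0 + 0 + 0 = 3 ≡ 1 (mod 2).
  s_3 = 1 + 1 + 1 + 1 + 1 + 0 + 0 + 0 = 5 ≡ 1 (mod 2).
  s_4 = 0 + 1 + 0 + 1 + 0 + 0 + 0 + 0 = 2 ≡ 0 (mod 2).
s = (0, 1, 1, 0)^T — this equals column 6 of H (binary 0110), so error is at position 6.
Correct: flip bit 6 of r = 011101110100000 to get c = 011100110100000.


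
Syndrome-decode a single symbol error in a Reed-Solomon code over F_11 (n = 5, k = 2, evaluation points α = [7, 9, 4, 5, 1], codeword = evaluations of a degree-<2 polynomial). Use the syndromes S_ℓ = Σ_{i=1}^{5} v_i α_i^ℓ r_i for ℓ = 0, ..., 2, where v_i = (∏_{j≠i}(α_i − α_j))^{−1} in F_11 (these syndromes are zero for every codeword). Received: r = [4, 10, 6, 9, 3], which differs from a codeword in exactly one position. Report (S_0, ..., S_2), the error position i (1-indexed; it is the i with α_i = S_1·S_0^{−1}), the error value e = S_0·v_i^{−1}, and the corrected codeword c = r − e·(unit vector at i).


S = (7, 7, 7), error at position 5, error magnitude e = 6, c = [4, 10, 6, 9, 8].

Step 1: column multipliers v_i = (∏_{j≠i}(α_i − α_j))^{−1} mod 11.
  i = 1 (α = 7): (7−9)(7−4)(7−5)(7−1) = (−2)·3·2·6 = −72 ≡ 5, so v_1 = 5^{−1} = 9 (mod 11).
  i = 2 (α = 9): (9−7)(9−4)(9−5)(9−1) = 2·5·4·8 = 320 ≡ 1, so v_2 = 1^{−1} = 1 (mod 11).
  i = 3 (α = 4): (4−7)(4−9)(4−5)(4−1) = (−3)·(−5)·(−1)·3 = −45 ≡ 10, so v_3 = 10^{−1} = 10 (mod 11).
  i = 4 (α = 5): (5−7)(5−9)(5−4)(5−1) = (−2)·(−4)·1·4 = 32 ≡ 10, so v_4 = 10^{−1} = 10 (mod 11).
  i = 5 (α = 1): (1−7)(1−9)(1−4)(1−5) = (−6)·(−8)·(−3)·(−4) = 576 ≡ 4, so v_5 = 4^{−1} = 3 (mod 11).
  v = [9, 1, 10, 10, 3].
Step 2: syndromes of r = [4, 10, 6, 9, 3] (all sums mod 11).
  S_0 = Σ v_i r_i = 9·4 + 1·10 + 10·6 + 10·9 + 3·3 = 205 ≡ 7.
  S_1 = Σ v_i α_i r_i = 9·7·4 + 1·9·10 + 10·4·6 + 10·5·9 + 3·1·3 = 1041 ≡ 7.
  α_i^2 mod 11 = [5, 4, 5, 3, 1].
  S_2 = Σ v_i α_i^2 r_i = 9·5·4 + 1·4·10 + 10·5·6 + 10·3·9 + 3·1·3 = 799 ≡ 7.
  S = (7, 7, 7) ≠ 0, so r is not a codeword (an error is present).
Step 3: locate the error. For a single error e at position i, S_ℓ = v_i·e·α_i^ℓ, so α_err = S_1/S_0.
  S_0^{−1} = 7^{−1} = 8 (mod 11), so α_err = 7·8 = 56 ≡ 1 = α_5. Error position i = 5.
  Consistency check: S_2/S_1 = 7·8 = 56 ≡ 1 = α_err ✓ (single-error assumption holds).
Step 4: error magnitude e = S_0/v_5 = S_0·∏_{j≠5}(α_5 − α_j) = 7·4 = 28 ≡ 6 (mod 11).
Step 5: correct position 5: c_5 = r_5 − e = 3 − 6 ≡ 8 (mod 11). Hence c = [4, 10, 6, 9, 8].
  Check: interpolating c through the α_i gives m(x) = 5 + 3·x (degree < 2) with m(α_i) = c_i for every i, so c is indeed a codeword.


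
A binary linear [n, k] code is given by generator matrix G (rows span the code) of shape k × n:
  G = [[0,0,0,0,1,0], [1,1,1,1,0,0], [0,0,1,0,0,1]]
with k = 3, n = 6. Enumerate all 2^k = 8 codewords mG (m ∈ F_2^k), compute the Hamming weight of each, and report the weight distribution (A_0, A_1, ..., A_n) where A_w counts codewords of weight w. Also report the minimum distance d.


Weight distribution: A_0 = 1, A_1 = 1, A_2 = 1, A_3 = 1, A_4 = 2, A_5 = 2. Minimum distance d = 1.

Enumerate all 2^3 = 8 messages m ∈ F_2^3.
For each, compute codeword c = mG in F_2^6, then tally its weight.
  m = 000 → c = 000000, weight = 0.
  m = 100 → c = 000010, weight = 1.
  m = 010 → c = 111100, weight = 4.
  m = 110 → c = 111110, weight = 5.
  m = 001 → c = 001001, weight = 2.
  m = 101 → c = 001011, weight = 3.
  m = 011 → c = 110101, weight = 4.
  m = 111 → c = 110111, weight = 5.
Tally weights:
  weight 0: 1 codewords.
  weight 1: 1 codewords.
  weight 2: 1 codewords.
  weight 3: 1 codewords.
  weight 4: 2 codewords.
  weight 5: 2 codewords.
Minimum distance d = smallest w > 0 with A_w > 0 = 1.
Sanity: Σ A_w = 8 = 2^3 = 8 ✓.


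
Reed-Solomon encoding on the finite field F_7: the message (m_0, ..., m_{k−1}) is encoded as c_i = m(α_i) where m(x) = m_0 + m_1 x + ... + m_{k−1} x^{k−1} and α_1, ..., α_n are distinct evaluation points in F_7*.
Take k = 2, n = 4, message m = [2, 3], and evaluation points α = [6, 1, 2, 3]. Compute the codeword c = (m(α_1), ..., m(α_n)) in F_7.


c = [6, 5, 1, 4]

Message polynomial: m(x) = 2 + 3·x (mod 7).
For each evaluation point α_i, compute m(α_i) mod 7:
  α_1 = 6: Horner steps 3 → 6, so m(6) = 6.
  α_2 = 1: Horner steps 3 → 5, so m(1) = 5.
  α_3 = 2: Horner steps 3 → 1, so m(2) = 1.
  α_4 = 3: Horner steps 3 → 4, so m(3) = 4.
Codeword c = [6, 5, 1, 4] ∈ F_7^4.


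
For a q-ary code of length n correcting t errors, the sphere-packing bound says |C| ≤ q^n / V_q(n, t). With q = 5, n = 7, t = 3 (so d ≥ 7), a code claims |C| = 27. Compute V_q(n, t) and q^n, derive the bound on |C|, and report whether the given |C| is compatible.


V_q(n, t) = 2605, q^n = 78125, Hamming bound = 29, |C| = 27 ≤ bound (satisfied).

Step 1: Compute V_q(n, t) = Σ_{j=0}^3 C(n, j) (q−1)^j.
  j = 0: C(7,0)·(4)^0 = 1·1 = 1.
  j = 1: C(7,1)·(4)^1 = 7·4 = 28.
  j = 2: C(7,2)·(4)^2 = 21·16 = 336.
  j = 3: C(7,3)·(4)^3 = 35·64 = 2240.
  V_q(n, t) = 1 + 28 + 336 + 2240 = 2605.
Step 2: q^n = 5^7 = 78125.
Step 3: Hamming bound ⌊q^n / V_q(n,t)⌋ = ⌊78125/2605⌋ = 29.
Step 4: Compare |C| = 27 to 29: satisfied.
The claimed |C| lies below the Hamming bound.


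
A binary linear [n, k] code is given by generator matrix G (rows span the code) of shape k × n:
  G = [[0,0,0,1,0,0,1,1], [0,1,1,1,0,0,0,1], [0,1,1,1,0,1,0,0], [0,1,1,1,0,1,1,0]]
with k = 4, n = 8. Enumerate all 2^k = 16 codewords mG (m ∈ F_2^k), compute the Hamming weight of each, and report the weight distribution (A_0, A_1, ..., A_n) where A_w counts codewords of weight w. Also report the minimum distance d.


Weight distribution: A_0 = 1, A_1 = 1, A_2 = 4, A_3 = 4, A_4 = 3, A_5 = 3. Minimum distance d = 1.

Enumerate all 2^4 = 16 messages m ∈ F_2^4.
For each, compute codeword c = mG in F_2^8, then tally its weight.
  m = 0000 → c = 00000000, weight = 0.
  m = 1000 → c = 00010011, weight = 3.
  m = 0100 → c = 01110001, weight = 4.
  m = 1100 → c = 01100010, weight = 3.
  m = 0010 → c = 01110100, weight = 4.
  m = 1010 → c = 01100111, weight = 5.
  m = 0110 → c = 00000101, weight = 2.
  m = 1110 → c = 00010110, weight = 3.
  m = 0001 → c = 01110110, weight = 5.
  m = 1001 → c = 01100101, weight = 4.
  m = 0101 → c = 00000111, weight = 3.
  m = 1101 → c = 00010100, weight = 2.
  m = 0011 → c = 00000010, weight = 1.
  m = 1011 → c = 00010001, weight = 2.
  m = 0111 → c = 01110011, weight = 5.
  m = 1111 → c = 01100000, weight = 2.
Tally weights:
  weight 0: 1 codewords.
  weight 1: 1 codewords.
  weight 2: 4 codewords.
  weight 3: 4 codewords.
  weight 4: 3 codewords.
  weight 5: 3 codewords.
Minimum distance d = smallest w > 0 with A_w > 0 = 1.
Sanity: Σ A_w = 16 = 2^4 = 16 ✓.


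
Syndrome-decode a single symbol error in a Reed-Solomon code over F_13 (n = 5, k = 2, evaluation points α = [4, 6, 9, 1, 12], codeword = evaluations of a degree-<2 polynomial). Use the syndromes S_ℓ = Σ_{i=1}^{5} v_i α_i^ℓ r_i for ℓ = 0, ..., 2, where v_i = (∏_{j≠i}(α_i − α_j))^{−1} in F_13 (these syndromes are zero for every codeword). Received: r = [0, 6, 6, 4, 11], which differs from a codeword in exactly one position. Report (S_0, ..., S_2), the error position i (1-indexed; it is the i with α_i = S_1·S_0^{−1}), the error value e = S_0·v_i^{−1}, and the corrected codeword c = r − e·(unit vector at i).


S = (1, 9, 3), error at position 3, error magnitude e = 4, c = [0, 6, 2, 4, 11].

Step 1: column multipliers v_i = (∏_{j≠i}(α_i − α_j))^{−1} mod 13.
  i = 1 (α = 4): (4−6)(4−9)(4−1)(4−12) = (−2)·(−5)·3·(−8) = −240 ≡ 7, so v_1 = 7^{−1} = 2 (mod 13).
  i = 2 (α = 6): (6−4)(6−9)(6−1)(6−12) = 2·(−3)·5·(−6) = 180 ≡ 11, so v_2 = 11^{−1} = 6 (mod 13).
  i = 3 (α = 9): (9−4)(9−6)(9−1)(9−12) = 5·3·8·(−3) = −360 ≡ 4, so v_3 = 4^{−1} = 10 (mod 13).
  i = 4 (α = 1): (1−4)(1−6)(1−9)(1−12) = (−3)·(−5)·(−8)·(−11) = 1320 ≡ 7, so v_4 = 7^{−1} = 2 (mod 13).
  i = 5 (α = 12): (12−4)(12−6)(12−9)(12−1) = 8·6·3·11 = 1584 ≡ 11, so v_5 = 11^{−1} = 6 (mod 13).
  v = [2, 6, 10, 2, 6].
Step 2: syndromes of r = [0, 6, 6, 4, 11] (all sums mod 13).
  S_0 = Σ v_i r_i = 2·0 + 6·6 + 10·6 + 2·4 + 6·11 = 170 ≡ 1.
  S_1 = Σ v_i α_i r_i = 2·4·0 + 6·6·6 + 10·9·6 + 2·1·4 + 6·12·11 = 1556 ≡ 9.
  α_i^2 mod 13 = [3, 10, 3, 1, 1].
  S_2 = Σ v_i α_i^2 r_i = 2·3·0 + 6·10·6 + 10·3·6 + 2·1·4 + 6·1·11 = 614 ≡ 3.
  S = (1, 9, 3) ≠ 0, so r is not a codeword (an error is present).
Step 3: locate the error. For a single error e at position i, S_ℓ = v_i·e·α_i^ℓ, so α_err = S_1/S_0.
  S_0^{−1} = 1^{−1} = 1 (mod 13), so α_err = 9·1 = 9 ≡ 9 = α_3. Error position i = 3.
  Consistency check: S_2/S_1 = 3·3 = 9 ≡ 9 = α_err ✓ (single-error assumption holds).
Step 4: error magnitude e = S_0/v_3 = S_0·∏_{j≠3}(α_3 − α_j) = 1·4 = 4 ≡ 4 (mod 13).
Step 5: correct position 3: c_3 = r_3 − e = 6 − 4 ≡ 2 (mod 13). Hence c = [0, 6, 2, 4, 11].
  Check: interpolating c through the α_i gives m(x) = 1 + 3·x (degree < 2) with m(α_i) = c_i for every i, so c is indeed a codeword.


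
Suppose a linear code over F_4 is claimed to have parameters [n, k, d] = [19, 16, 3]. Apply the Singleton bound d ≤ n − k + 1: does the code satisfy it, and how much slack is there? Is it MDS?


Singleton RHS = n − k + 1 = 4, slack = 1, bound satisfied, not MDS.

Singleton bound: d ≤ n − k + 1.
Here n = 19, k = 16, so n − k + 1 = 4.
Given d = 3, check d ≤ 4: YES.
Slack = (n − k + 1) − d = 1.
The code is NOT MDS (slack = 1 > 0).
Description: the claimed parameters are [19, 16, 3]_4; such a code would be non-MDS.


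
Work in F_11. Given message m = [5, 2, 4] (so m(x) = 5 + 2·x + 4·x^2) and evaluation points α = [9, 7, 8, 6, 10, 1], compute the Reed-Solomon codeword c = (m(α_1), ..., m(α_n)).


c = [6, 6, 2, 7, 7, 0]

Message polynomial: m(x) = 5 + 2·x + 4·x^2 (mod 11).
For each evaluation point α_i, compute m(α_i) mod 11:
  α_1 = 9: Horner steps 4 → 5 → 6, so m(9) = 6.
  α_2 = 7: Horner steps 4 → 8 → 6, so m(7) = 6.
  α_3 = 8: Horner steps 4 → 1 → 2, so m(8) = 2.
  α_4 = 6: Horner steps 4 → 4 → 7, so m(6) = 7.
  α_5 = 10: Horner steps 4 → 9 → 7, so m(10) = 7.
  α_6 = 1: Horner steps 4 → 6 → 0, so m(1) = 0.
Codeword c = [6, 6, 2, 7, 7, 0] ∈ F_11^6.


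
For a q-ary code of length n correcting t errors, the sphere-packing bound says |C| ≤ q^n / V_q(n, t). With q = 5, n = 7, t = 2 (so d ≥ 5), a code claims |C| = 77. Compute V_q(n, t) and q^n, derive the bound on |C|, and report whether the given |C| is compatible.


V_q(n, t) = 365, q^n = 78125, Hamming bound = 214, |C| = 77 ≤ bound (satisfied).

Step 1: Compute V_q(n, t) = Σ_{j=0}^2 C(n, j) (q−1)^j.
  j = 0: C(7,0)·(4)^0 = 1·1 = 1.
  j = 1: C(7,1)·(4)^1 = 7·4 = 28.
  j = 2: C(7,2)·(4)^2 = 21·16 = 336.
  V_q(n, t) = 1 + 28 + 336 = 365.
Step 2: q^n = 5^7 = 78125.
Step 3: Hamming bound ⌊q^n / V_q(n,t)⌋ = ⌊78125/365⌋ = 214.
Step 4: Compare |C| = 77 to 214: satisfied.
The claimed |C| lies below the Hamming bound.


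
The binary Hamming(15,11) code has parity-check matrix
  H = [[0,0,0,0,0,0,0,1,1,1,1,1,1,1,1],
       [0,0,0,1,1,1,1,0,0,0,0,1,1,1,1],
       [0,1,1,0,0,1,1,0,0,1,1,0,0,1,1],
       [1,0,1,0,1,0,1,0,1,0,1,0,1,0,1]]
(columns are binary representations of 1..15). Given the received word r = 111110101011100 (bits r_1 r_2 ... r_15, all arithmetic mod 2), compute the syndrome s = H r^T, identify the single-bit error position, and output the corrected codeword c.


s = (0, 1, 0, 1)^T, error position = 5, corrected codeword c = 111100101011100

Compute s = H r^T mod 2 one row at a time:
  s_1 = 0 + 1 + 0 + 1 + 1 + 1 + 0 + 0 = 4 ≡ 0 (mod 2).
  s_2 = 1 + 1 + 0 + 1 + 1 + 1 + 0 + 0 = 5 ≡ 1 (mod 2).
  s_3 = 1 + 1 + 0 + 1 + 0 + 1 + 0 + 0 = 4 ≡ 0 (mod 2).
  s_4 = 1 + 1 + 1 + 1 + 1 + 1 + 1 + 0 = 7 ≡ 1 (mod 2).
s = (0, 1, 0, 1)^T — this equals column 5 of H (binary 0101), so error is at position 5.
Correct: flip bit 5 of r = 111110101011100 to get c = 111100101011100.


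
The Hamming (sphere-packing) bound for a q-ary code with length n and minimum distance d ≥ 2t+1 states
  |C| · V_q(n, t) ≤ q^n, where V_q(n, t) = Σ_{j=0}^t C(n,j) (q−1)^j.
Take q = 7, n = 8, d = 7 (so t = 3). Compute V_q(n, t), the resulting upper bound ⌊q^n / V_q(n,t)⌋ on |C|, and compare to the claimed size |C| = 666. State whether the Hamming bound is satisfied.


V_q(n, t) = 13153, q^n = 5764801, Hamming bound = 438, |C| = 666 > bound (violated).

Step 1: Compute V_q(n, t) = Σ_{j=0}^3 C(n, j) (q−1)^j.
  j = 0: C(8,0)·(6)^0 = 1·1 = 1.
  j = 1: C(8,1)·(6)^1 = 8·6 = 48.
  j = 2: C(8,2)·(6)^2 = 28·36 = 1008.
  j = 3: C(8,3)·(6)^3 = 56·216 = 12096.
  V_q(n, t) = 1 + 48 + 1008 + 12096 = 13153.
Step 2: q^n = 7^8 = 5764801.
Step 3: Hamming bound ⌊q^n / V_q(n,t)⌋ = ⌊5764801/13153⌋ = 438.
Step 4: Compare |C| = 666 to 438: violated.
The claimed |C| lies above the Hamming bound, so no 7-ary code of length 8 with d ≥ 7 can have 666 codewords.


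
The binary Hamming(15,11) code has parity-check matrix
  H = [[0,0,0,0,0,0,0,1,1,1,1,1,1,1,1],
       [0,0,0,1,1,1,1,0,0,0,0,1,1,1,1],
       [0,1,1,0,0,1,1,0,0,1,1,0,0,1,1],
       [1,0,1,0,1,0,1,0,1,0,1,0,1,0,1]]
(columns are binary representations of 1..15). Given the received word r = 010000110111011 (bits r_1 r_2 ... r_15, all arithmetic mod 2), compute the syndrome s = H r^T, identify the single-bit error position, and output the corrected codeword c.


s = (0, 0, 0, 1)^T, error position = 1, corrected codeword c = 110000110111011

Compute s = H r^T mod 2 one row at a time:
  s_1 = 1 + 0 + 1 + 1 + 1 + 0 + 1 + 1 = 6 ≡ 0 (mod 2).
  s_2 = 0 + 0 + 0 + 1 + 1 + 0 + 1 + 1 = 4 ≡ 0 (mod 2).
  s_3 = 1 + 0 + 0 + 1 + 1 + 1 + 1 + 1 = 6 ≡ 0 (mod 2).
  s_4 = 0 + 0 + 0 + 1 + 0 + 1 + 0 + 1 = 3 ≡ 1 (mod 2).
s = (0, 0, 0, 1)^T — this equals column 1 of H (binary 0001), so error is at position 1.
Correct: flip bit 1 of r = 010000110111011 to get c = 110000110111011.


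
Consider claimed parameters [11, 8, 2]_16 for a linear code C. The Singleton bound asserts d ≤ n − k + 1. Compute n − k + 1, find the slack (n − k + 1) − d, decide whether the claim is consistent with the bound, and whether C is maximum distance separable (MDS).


Singleton RHS = n − k + 1 = 4, slack = 2, bound satisfied, not MDS.

Singleton bound: d ≤ n − k + 1.
Here n = 11, k = 8, so n − k + 1 = 4.
Given d = 2, check d ≤ 4: YES.
Slack = (n − k + 1) − d = 2.
The code is NOT MDS (slack = 2 > 0).
Description: the claimed parameters are [11, 8, 2]_16; such a code would be non-MDS.


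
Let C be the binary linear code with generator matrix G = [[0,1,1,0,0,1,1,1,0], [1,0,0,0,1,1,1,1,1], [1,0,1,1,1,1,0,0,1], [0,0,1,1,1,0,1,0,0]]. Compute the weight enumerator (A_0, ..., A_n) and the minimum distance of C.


Weight distribution: A_0 = 1, A_2 = 1, A_3 = 1, A_4 = 3, A_5 = 6, A_6 = 3, A_7 = 1. Minimum distance d = 2.

Enumerate all 2^4 = 16 messages m ∈ F_2^4.
For each, compute codeword c = mG in F_2^9, then tally its weight.
  m = 0000 → c = 000000000, weight = 0.
  m = 1000 → c = 011001110, weight = 5.
  m = 0100 → c = 100011111, weight = 6.
  m = 1100 → c = 111010001, weight = 5.
  m = 0010 → c = 101111001, weight = 6.
  m = 1010 → c = 110110111, weight = 7.
  m = 0110 → c = 001100110, weight = 4.
  m = 1110 → c = 010101000, weight = 3.
  m = 0001 → c = 001110100, weight = 4.
  m = 1001 → c = 010111010, weight = 5.
  m = 0101 → c = 101101011, weight = 6.
  m = 1101 → c = 110100101, weight = 5.
  m = 0011 → c = 100001101, weight = 4.
  m = 1011 → c = 111000011, weight = 5.
  m = 0111 → c = 000010010, weight = 2.
  m = 1111 → c = 011011100, weight = 5.
Tally weights:
  weight 0: 1 codewords.
  weight 2: 1 codewords.
  weight 3: 1 codewords.
  weight 4: 3 codewords.
  weight 5: 6 codewords.
  weight 6: 3 codewords.
  weight 7: 1 codewords.
Minimum distance d = smallest w > 0 with A_w > 0 = 2.
Sanity: Σ A_w = 16 = 2^4 = 16 ✓.


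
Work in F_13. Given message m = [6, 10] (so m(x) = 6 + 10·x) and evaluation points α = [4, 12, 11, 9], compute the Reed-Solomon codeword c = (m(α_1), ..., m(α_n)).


c = [7, 9, 12, 5]

Message polynomial: m(x) = 6 + 10·x (mod 13).
For each evaluation point α_i, compute m(α_i) mod 13:
  α_1 = 4: Horner steps 10 → 7, so m(4) = 7.
  α_2 = 12: Horner steps 10 → 9, so m(12) = 9.
  α_3 = 11: Horner steps 10 → 12, so m(11) = 12.
  α_4 = 9: Horner steps 10 → 5, so m(9) = 5.
Codeword c = [7, 9, 12, 5] ∈ F_13^4.


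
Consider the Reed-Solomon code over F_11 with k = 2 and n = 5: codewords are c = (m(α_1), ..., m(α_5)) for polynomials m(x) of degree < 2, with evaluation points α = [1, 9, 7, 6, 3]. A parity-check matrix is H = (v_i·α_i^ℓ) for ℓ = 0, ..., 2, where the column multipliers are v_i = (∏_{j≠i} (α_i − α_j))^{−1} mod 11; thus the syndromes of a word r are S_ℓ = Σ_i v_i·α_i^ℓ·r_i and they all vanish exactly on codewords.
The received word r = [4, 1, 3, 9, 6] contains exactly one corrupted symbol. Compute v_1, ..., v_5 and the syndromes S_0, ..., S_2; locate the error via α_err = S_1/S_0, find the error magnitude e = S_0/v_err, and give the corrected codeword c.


S = (10, 4, 6), error at position 3, error magnitude e = 4, c = [4, 1, 10, 9, 6].

Step 1: column multipliers v_i = (∏_{j≠i}(α_i − α_j))^{−1} mod 11.
  i = 1 (α = 1): (1−9)(1−7)(1−6)(1−3) = (−8)·(−6)·(−5)·(−2) = 480 ≡ 7, so v_1 = 7^{−1} = 8 (mod 11).
  i = 2 (α = 9): (9−1)(9−7)(9−6)(9−3) = 8·2·3·6 = 288 ≡ 2, so v_2 = 2^{−1} = 6 (mod 11).
  i = 3 (α = 7): (7−1)(7−9)(7−6)(7−3) = 6·(−2)·1·4 = −48 ≡ 7, so v_3 = 7^{−1} = 8 (mod 11).
  i = 4 (α = 6): (6−1)(6−9)(6−7)(6−3) = 5·(−3)·(−1)·3 = 45 ≡ 1, so v_4 = 1^{−1} = 1 (mod 11).
  i = 5 (α = 3): (3−1)(3−9)(3−7)(3−6) = 2·(−6)·(−4)·(−3) = −144 ≡ 10, so v_5 = 10^{−1} = 10 (mod 11).
  v = [8, 6, 8, 1, 10].
Step 2: syndromes of r = [4, 1, 3, 9, 6] (all sums mod 11).
  S_0 = Σ v_i r_i = 8·4 + 6·1 + 8·3 + 1·9 + 10·6 = 131 ≡ 10.
  S_1 = Σ v_i α_i r_i = 8·1·4 + 6·9·1 + 8·7·3 + 1·6·9 + 10·3·6 = 488 ≡ 4.
  α_i^2 mod 11 = [1, 4, 5, 3, 9].
  S_2 = Σ v_i α_i^2 r_i = 8·1·4 + 6·4·1 + 8·5·3 + 1·3·9 + 10·9·6 = 743 ≡ 6.
  S = (10, 4, 6) ≠ 0, so r is not a codeword (an error is present).
Step 3: locate the error. For a single error e at position i, S_ℓ = v_i·e·α_i^ℓ, so α_err = S_1/S_0.
  S_0^{−1} = 10^{−1} = 10 (mod 11), so α_err = 4·10 = 40 ≡ 7 = α_3. Error position i = 3.
  Consistency check: S_2/S_1 = 6·3 = 18 ≡ 7 = α_err ✓ (single-error assumption holds).
Step 4: error magnitude e = S_0/v_3 = S_0·∏_{j≠3}(α_3 − α_j) = 10·7 = 70 ≡ 4 (mod 11).
Step 5: correct position 3: c_3 = r_3 − e = 3 − 4 ≡ 10 (mod 11). Hence c = [4, 1, 10, 9, 6].
  Check: interpolating c through the α_i gives m(x) = 3 + 1·x (degree < 2) with m(α_i) = c_i for every i, so c is indeed a codeword.


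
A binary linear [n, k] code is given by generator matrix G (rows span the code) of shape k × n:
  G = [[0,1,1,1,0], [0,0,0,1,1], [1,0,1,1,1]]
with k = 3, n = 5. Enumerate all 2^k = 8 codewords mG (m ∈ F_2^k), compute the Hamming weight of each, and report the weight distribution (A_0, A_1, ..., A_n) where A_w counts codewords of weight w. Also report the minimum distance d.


Weight distribution: A_0 = 1, A_2 = 2, A_3 = 4, A_4 = 1. Minimum distance d = 2.

Enumerate all 2^3 = 8 messages m ∈ F_2^3.
For each, compute codeword c = mG in F_2^5, then tally its weight.
  m = 000 → c = 00000, weight = 0.
  m = 100 → c = 01110, weight = 3.
  m = 010 → c = 00011, weight = 2.
  m = 110 → c = 01101, weight = 3.
  m = 001 → c = 10111, weight = 4.
  m = 101 → c = 11001, weight = 3.
  m = 011 → c = 10100, weight = 2.
  m = 111 → c = 11010, weight = 3.
Tally weights:
  weight 0: 1 codewords.
  weight 2: 2 codewords.
  weight 3: 4 codewords.
  weight 4: 1 codewords.
Minimum distance d = smallest w > 0 with A_w > 0 = 2.
Sanity: Σ A_w = 8 = 2^3 = 8 ✓.


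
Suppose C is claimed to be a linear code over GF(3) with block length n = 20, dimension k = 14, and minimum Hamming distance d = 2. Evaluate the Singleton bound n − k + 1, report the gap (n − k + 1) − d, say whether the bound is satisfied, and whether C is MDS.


Singleton RHS = n − k + 1 = 7, slack = 5, bound satisfied, not MDS.

Singleton bound: d ≤ n − k + 1.
Here n = 20, k = 14, so n − k + 1 = 7.
Given d = 2, check d ≤ 7: YES.
Slack = (n − k + 1) − d = 5.
The code is NOT MDS (slack = 5 > 0).
Description: the claimed parameters are [20, 14, 2]_3; such a code would be non-MDS.


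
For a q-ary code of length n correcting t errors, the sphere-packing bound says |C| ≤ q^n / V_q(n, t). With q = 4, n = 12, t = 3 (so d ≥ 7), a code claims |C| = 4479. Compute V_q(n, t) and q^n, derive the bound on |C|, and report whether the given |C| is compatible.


V_q(n, t) = 6571, q^n = 16777216, Hamming bound = 2553, |C| = 4479 > bound (violated).

Step 1: Compute V_q(n, t) = Σ_{j=0}^3 C(n, j) (q−1)^j.
  j = 0: C(12,0)·(3)^0 = 1·1 = 1.
  j = 1: C(12,1)·(3)^1 = 12·3 = 36.
  j = 2: C(12,2)·(3)^2 = 66·9 = 594.
  j = 3: C(12,3)·(3)^3 = 220·27 = 5940.
  V_q(n, t) = 1 + 36 + 594 + 5940 = 6571.
Step 2: q^n = 4^12 = 16777216.
Step 3: Hamming bound ⌊q^n / V_q(n,t)⌋ = ⌊16777216/6571⌋ = 2553.
Step 4: Compare |C| = 4479 to 2553: violated.
The claimed |C| lies above the Hamming bound, so no 4-ary code of length 12 with d ≥ 7 can have 4479 codewords.


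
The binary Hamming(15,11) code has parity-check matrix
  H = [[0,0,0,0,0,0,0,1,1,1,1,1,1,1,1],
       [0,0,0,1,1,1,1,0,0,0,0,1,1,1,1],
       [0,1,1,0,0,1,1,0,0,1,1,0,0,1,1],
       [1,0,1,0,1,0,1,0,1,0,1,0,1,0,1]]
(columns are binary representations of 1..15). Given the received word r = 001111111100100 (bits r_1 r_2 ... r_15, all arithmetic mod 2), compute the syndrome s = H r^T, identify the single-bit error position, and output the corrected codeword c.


s = (0, 1, 0, 1)^T, error position = 5, corrected codeword c = 001101111100100

Compute s = H r^T mod 2 one row at a time:
  s_1 = 1 + 1 + 1 + 0 + 0 + 1 + 0 + 0 = 4 ≡ 0 (mod 2).
  s_2 = 1 + 1 + 1 + 1 + 0 + 1 + 0 + 0 = 5 ≡ 1 (mod 2).
  s_3 = 0 + 1 + 1 + 1 + 1 + 0 + 0 + 0 = 4 ≡ 0 (mod 2).
  s_4 = 0 + 1 + 1 + 1 + 1 + 0 + 1 + 0 = 5 ≡ 1 (mod 2).
s = (0, 1, 0, 1)^T — this equals column 5 of H (binary 0101), so error is at position 5.
Correct: flip bit 5 of r = 001111111100100 to get c = 001101111100100.


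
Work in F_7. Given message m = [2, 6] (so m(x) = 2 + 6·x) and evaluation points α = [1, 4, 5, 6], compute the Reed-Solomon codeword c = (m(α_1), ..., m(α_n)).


c = [1, 5, 4, 3]

Message polynomial: m(x) = 2 + 6·x (mod 7).
For each evaluation point α_i, compute m(α_i) mod 7:
  α_1 = 1: Horner steps 6 → 1, so m(1) = 1.
  α_2 = 4: Horner steps 6 → 5, so m(4) = 5.
  α_3 = 5: Horner steps 6 → 4, so m(5) = 4.
  α_4 = 6: Horner steps 6 → 3, so m(6) = 3.
Codeword c = [1, 5, 4, 3] ∈ F_7^4.
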